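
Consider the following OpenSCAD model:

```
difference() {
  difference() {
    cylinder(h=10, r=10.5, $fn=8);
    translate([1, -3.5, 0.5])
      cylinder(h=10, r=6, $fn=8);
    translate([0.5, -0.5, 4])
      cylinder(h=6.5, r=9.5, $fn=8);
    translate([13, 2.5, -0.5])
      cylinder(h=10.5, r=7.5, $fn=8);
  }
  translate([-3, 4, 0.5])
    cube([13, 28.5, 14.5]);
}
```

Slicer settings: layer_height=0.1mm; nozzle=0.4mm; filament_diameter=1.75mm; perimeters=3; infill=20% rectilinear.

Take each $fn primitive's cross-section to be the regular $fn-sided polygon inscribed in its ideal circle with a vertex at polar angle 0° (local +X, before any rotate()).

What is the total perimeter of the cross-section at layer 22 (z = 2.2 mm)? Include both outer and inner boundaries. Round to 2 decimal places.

101.31 mm

At z = 2.2 mm: the r=10.5 cylinder contributes a regular 8-gon of circumradius 10.5 (perimeter = 2·8·10.500·sin(180°/8) = 64.29 mm); the r=6 cylinder at (1, -3.5) gives a regular 8-gon of circumradius 6 (constant along its height) (perimeter = 2·8·6.000·sin(180°/8) = 36.74 mm); the cylinder at (0.5, -0.5) is absent (z outside [4, 10.5]); the r=7.5 cylinder at (13, 2.5) contributes a regular 8-gon of circumradius 7.5 (perimeter = 2·8·7.500·sin(180°/8) = 45.92 mm); Taking the first minus the rest: starting from the r=10.5 cylinder, the r=6 cylinder at (1, -3.5) lies wholly inside it (removes its full 101.82 mm² and its 36.74 mm outline becomes a hole wall); the r=7.5 cylinder at (13, 2.5) partially overlaps it — only the 27.73 mm² overlap (of its 159.10 mm²) is removed, clipping the outline — boundary (outer + 1 inner loop) = 101.92 mm; the cube at (-3, 4) is present — its section is the full 13×28.5 rectangle (perimeter 83.00 mm); After the difference (first − rest): starting from the result so far, the 13×28.5 cube at (-3, 4) partially overlaps it — only the 52.44 mm² overlap (of its 370.50 mm²) is removed, clipping the outline — boundary (outer + 1 inner loop) = 101.31 mm. Overall, the cross-section is one region with 1 hole. Total boundary length (outer + inner) = 101.31 mm.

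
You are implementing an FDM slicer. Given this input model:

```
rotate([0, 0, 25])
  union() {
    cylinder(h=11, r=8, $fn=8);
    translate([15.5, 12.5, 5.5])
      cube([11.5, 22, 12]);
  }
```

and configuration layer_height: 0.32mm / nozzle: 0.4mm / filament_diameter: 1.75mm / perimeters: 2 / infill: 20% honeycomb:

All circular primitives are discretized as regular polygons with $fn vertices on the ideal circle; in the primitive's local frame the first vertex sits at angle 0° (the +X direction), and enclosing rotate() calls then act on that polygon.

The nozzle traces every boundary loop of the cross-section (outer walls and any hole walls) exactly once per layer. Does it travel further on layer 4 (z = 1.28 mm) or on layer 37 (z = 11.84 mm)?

Layer 4 (z = 1.28): the r=8 cylinder gives a regular 8-gon of circumradius 8 (constant along its height) (perimeter = 2·8·8.000·sin(180°/8) = 48.98 mm); the cube at (15.5, 12.5) is absent (z outside [5.5, 17.5]); Merging all regions: only the r=8 cylinder is present, so the union is just that shape — boundary = 48.98 mm; (rotated 25° about Z; rotation is an isometry so areas/perimeters/island counts are preserved). So its perimeter = 48.98 mm. Layer 37 (z = 11.84): the cylinder is absent (z outside [0, 11]); the cube at (15.5, 12.5) is present — its section is the full 11.5×22 rectangle (perimeter 67.00 mm); Combining (union): only the 11.5×22 cube at (15.5, 12.5) is present, so the union is just that shape — boundary = 67.00 mm; (rotated 25° about Z; rotation is an isometry so areas/perimeters/island counts are preserved). So its perimeter = 67.00 mm. Layer 37 is larger (67.00 vs 48.98 mm).

layer 37 (z = 11.84 mm)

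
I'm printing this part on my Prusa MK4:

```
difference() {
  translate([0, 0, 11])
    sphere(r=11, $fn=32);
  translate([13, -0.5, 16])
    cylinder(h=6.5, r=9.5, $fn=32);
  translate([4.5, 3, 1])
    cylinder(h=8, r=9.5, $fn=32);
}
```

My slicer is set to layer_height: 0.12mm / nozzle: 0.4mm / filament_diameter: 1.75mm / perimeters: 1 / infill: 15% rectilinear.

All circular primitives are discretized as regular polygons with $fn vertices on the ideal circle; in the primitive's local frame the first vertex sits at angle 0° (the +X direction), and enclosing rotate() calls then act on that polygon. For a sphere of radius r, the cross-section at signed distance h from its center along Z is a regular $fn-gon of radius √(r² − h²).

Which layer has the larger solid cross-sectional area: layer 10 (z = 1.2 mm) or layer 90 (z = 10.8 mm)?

layer 90 (z = 10.8 mm)

Layer 10 (z = 1.2): the r=11 sphere slices to a regular 32-gon of circumradius 4.996 (√(r²−h²) with h=9.8 from center) (area = (32/2)·4.996²·sin(360°/32) = 77.91 mm²); the cylinder at (13, -0.5) is not intersected at this z (z outside [16, 22.5]); the r=9.5 cylinder at (4.5, 3) contributes a regular 32-gon of circumradius 9.5 (area = (32/2)·9.500²·sin(360°/32) = 281.71 mm²); Taking the first minus the rest: starting from the r=11 sphere (77.91 mm²), the r=9.5 cylinder at (4.5, 3) partially overlaps it — only the 73.04 mm² overlap (of its 281.71 mm²) is removed, clipping the outline — area = 4.88 mm². So its area = 4.88 mm². Layer 90 (z = 10.8): the r=11 sphere contributes a regular 32-gon of circumradius √(11²−0.2²) = 10.998 (area = (32/2)·10.998²·sin(360°/32) = 377.57 mm²); the cylinder at (13, -0.5) is not intersected at this z (z outside [16, 22.5]); the cylinder at (4.5, 3) does not reach this height (z outside [1, 9]); Subtracting the remaining from the first: none of the subtracted shapes is present at this height, so the r=11 sphere is unchanged — area = 377.57 mm². So its area = 377.57 mm². Layer 90 is larger (377.57 vs 4.88 mm²).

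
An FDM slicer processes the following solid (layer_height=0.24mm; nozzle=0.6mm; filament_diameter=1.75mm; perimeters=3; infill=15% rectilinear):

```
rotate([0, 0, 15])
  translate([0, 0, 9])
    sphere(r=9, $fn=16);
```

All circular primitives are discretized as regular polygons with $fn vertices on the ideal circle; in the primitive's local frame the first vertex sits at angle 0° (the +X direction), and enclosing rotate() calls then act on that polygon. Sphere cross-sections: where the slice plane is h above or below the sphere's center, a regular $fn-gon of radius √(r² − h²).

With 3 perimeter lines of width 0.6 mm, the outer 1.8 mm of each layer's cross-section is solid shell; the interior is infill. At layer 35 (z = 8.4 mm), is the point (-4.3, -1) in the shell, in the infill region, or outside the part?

infill

At z = 8.4 mm: the sphere: section is a regular 16-gon, circumradius = √(r²−h²) = √(9²−0.6²) = 8.980; (whole slice rotated 15° about Z — lengths, areas and connectivity unchanged). Overall, the cross-section is a single solid region. Undo the 15° rotation: the query point maps to (-4.412, 0.147) in the un-rotated model frame. The nearest boundary edge runs (-8.30, 3.44)→(-8.98, 0.00); distance from the point to it = 4.45 mm. The point is inside the cross-section and 4.45 mm from the nearest boundary — more than the 1.8 mm shell width (3 × 0.6), so it's in the infill interior.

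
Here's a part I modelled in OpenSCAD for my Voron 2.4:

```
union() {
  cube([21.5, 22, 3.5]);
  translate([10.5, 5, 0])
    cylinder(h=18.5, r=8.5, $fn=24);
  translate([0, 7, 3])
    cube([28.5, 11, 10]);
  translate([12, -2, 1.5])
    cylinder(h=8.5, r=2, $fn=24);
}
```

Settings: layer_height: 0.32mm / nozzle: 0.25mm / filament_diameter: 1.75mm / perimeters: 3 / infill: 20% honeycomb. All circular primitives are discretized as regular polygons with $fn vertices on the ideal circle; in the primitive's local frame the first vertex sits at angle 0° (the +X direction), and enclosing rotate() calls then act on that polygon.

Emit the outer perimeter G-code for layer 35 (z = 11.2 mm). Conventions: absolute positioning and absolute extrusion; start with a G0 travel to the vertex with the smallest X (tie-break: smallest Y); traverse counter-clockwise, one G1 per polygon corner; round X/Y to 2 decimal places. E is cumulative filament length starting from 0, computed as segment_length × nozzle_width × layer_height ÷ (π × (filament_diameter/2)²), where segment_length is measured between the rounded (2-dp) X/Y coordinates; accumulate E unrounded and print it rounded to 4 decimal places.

At z = 11.2 mm: the cube does not reach this height (z outside [0, 3.5]); the r=8.5 cylinder at (10.5, 5) contributes a regular 24-gon of circumradius 8.5; the cube at (0, 7) is present — its section is the full 28.5×11 rectangle; the cylinder at (12, -2) does not reach this height (z outside [1.5, 10]); Merging all regions: the regions partially overlap (shared area 78.72 mm²), so overlapping operands fuse into one piece — 1 connected region. The outline is a single polygon with 19 vertices. Extrusion per mm of travel: 0.25 × 0.32 / (π × 0.875²) = 0.033260. Accumulating E over each segment gives final E = 3.0992.

G0 X0.00 Y7.00 Z11.20
G1 X2.26 Y7.00 E0.0752
G1 X2.00 Y5.00 E0.1422
G1 X2.29 Y2.80 E0.2161
G1 X3.14 Y0.75 E0.2899
G1 X4.49 Y-1.01 E0.3636
G1 X6.25 Y-2.36 E0.4374
G1 X8.30 Y-3.21 E0.5112
G1 X10.50 Y-3.50 E0.5850
G1 X12.70 Y-3.21 E0.6588
G1 X14.75 Y-2.36 E0.7327
G1 X16.51 Y-1.01 E0.8064
G1 X17.86 Y0.75 E0.8802
G1 X18.71 Y2.80 E0.9540
G1 X19.00 Y5.00 E1.0278
G1 X18.74 Y7.00 E1.0949
G1 X28.50 Y7.00 E1.4195
G1 X28.50 Y18.00 E1.7854
G1 X0.00 Y18.00 E2.7333
G1 X0.00 Y7.00 E3.0992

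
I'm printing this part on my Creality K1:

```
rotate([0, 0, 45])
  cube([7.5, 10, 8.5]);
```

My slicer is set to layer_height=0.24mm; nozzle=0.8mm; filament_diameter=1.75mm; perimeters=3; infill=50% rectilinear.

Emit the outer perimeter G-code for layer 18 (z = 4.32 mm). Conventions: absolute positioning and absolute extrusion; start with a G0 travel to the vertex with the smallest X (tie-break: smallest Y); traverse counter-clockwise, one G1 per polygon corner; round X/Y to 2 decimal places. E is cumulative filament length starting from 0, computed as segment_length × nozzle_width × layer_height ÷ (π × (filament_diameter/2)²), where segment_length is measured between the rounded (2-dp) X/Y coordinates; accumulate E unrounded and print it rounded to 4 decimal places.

G0 X-7.07 Y7.07 Z4.32
G1 X0.00 Y0.00 E0.7981
G1 X5.30 Y5.30 E1.3964
G1 X-1.77 Y12.37 E2.1946
G1 X-7.07 Y7.07 E2.7929

At z = 4.32 mm: the cube is present — its section is the full 7.5×10 rectangle; (rotated 45° about Z; rotation is an isometry so areas/perimeters/island counts are preserved). The outline is a single polygon with 4 vertices. Extrusion per mm of travel: 0.8 × 0.24 / (π × 0.875²) = 0.079824. Accumulating E over each segment gives final E = 2.7929.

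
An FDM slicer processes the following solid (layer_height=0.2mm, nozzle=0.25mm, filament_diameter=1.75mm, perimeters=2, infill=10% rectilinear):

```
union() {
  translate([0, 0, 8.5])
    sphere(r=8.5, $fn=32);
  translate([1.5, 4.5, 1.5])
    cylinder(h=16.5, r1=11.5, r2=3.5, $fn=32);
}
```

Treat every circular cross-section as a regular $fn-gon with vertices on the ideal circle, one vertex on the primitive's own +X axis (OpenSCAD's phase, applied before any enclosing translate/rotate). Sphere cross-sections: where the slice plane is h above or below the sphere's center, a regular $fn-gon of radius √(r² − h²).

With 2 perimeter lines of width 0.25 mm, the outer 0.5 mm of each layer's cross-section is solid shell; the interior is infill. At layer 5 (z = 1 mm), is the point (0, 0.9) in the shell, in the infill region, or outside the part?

At z = 1 mm: the r=8.5 sphere slices to a regular 32-gon of circumradius 4.000 (√(r²−h²) with h=7.5 from center); the cone at (1.5, 4.5) does not reach this height (z outside [1.5, 18]); Combining (union): only the r=8.5 sphere is present, so the union is just that shape — 1 connected region. Overall, the cross-section is a single solid region. The nearest boundary edge runs (0.78, 3.92)→(0.00, 4.00); distance from the point to it = 3.09 mm. The point is inside the cross-section and 3.09 mm from the nearest boundary — more than the 0.5 mm shell width (2 × 0.25), so it's in the infill interior.

infill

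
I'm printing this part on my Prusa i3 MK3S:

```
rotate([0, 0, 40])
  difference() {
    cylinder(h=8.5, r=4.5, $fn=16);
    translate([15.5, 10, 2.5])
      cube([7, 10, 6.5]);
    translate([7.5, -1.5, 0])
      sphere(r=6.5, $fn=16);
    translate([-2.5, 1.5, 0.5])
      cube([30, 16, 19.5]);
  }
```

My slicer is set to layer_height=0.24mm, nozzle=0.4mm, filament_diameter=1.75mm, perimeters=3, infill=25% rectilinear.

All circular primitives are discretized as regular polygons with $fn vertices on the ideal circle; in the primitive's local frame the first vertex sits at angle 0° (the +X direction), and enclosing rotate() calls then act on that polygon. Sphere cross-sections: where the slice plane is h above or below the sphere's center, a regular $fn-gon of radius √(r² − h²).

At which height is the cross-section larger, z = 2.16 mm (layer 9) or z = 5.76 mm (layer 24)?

Layer 9 (z = 2.16): the r=4.5 cylinder gives a regular 16-gon of circumradius 4.5 (constant along its height) (area = (16/2)·4.500²·sin(360°/16) = 61.99 mm²); the cube at (15.5, 10) does not reach this height (z outside [2.5, 9]); the r=6.5 sphere at (7.5, -1.5) slices to a regular 16-gon of circumradius 6.131 (√(r²−h²) with h=2.16 from center) (area = (16/2)·6.131²·sin(360°/16) = 115.06 mm²); the cube at (-2.5, 1.5) is present — its section is the full 30×16 rectangle (area 480.00 mm²); Taking the first minus the rest: starting from the r=4.5 cylinder (61.99 mm²), the r=6.5 sphere at (7.5, -1.5) partially overlaps it — only the 13.81 mm² overlap (of its 115.06 mm²) is removed, clipping the outline; the 30×16 cube at (-2.5, 1.5) partially overlaps it — only the 14.18 mm² overlap (of its 480.00 mm²) is removed, clipping the outline — area = 34.00 mm²; (rotated 40° about Z; rotation is an isometry so areas/perimeters/island counts are preserved). So its area = 34.00 mm². Layer 24 (z = 5.76): the r=4.5 cylinder contributes a regular 16-gon of circumradius 4.5 (area = (16/2)·4.500²·sin(360°/16) = 61.99 mm²); the 7×10 cube at (15.5, 10) contributes its full rectangle (area 70.00 mm²); the sphere at (7.5, -1.5): section is a regular 16-gon, circumradius = √(r²−h²) = √(6.5²−5.76²) = 3.012 (area = (16/2)·3.012²·sin(360°/16) = 27.77 mm²); the 30×16 cube at (-2.5, 1.5) contributes its full rectangle (area 480.00 mm²); Taking the first minus the rest: starting from the r=4.5 cylinder (61.99 mm²), the 7×10 cube at (15.5, 10) misses the remaining region (no effect); the r=6.5 sphere at (7.5, -1.5) misses the remaining region (no effect); the 30×16 cube at (-2.5, 1.5) partially overlaps it — only the 15.71 mm² overlap (of its 480.00 mm²) is removed, clipping the outline — area = 46.29 mm²; (rotated 40° about Z; rotation is an isometry so areas/perimeters/island counts are preserved). So its area = 46.29 mm². Layer 24 is larger (46.29 vs 34.00 mm²).

layer 24 (z = 5.76 mm)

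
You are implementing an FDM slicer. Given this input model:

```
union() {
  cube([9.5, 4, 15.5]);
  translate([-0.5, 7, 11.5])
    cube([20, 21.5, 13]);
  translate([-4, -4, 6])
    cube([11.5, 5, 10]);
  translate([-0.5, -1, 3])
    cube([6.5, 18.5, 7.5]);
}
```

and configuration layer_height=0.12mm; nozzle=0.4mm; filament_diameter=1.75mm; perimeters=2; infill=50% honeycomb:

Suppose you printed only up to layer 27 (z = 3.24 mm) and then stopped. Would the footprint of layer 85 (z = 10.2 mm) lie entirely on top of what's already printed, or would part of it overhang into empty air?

Compare the two slices. At z = 3.24: the cube (footprint 9.5×4) is included at this height (area 38.00 mm²); the cube at (-0.5, 7) is absent (z outside [11.5, 24.5]); the cube at (-4, -4) is not intersected at this z (z outside [6, 16]); the cube at (-0.5, -1) (footprint 6.5×18.5) is included at this height (area 120.25 mm²); Taking the union: the regions partially overlap — summed areas 158.25 mm² minus the doubly-counted overlap 24.00 mm² gives 134.25 mm² — area = 134.25 mm². At z = 10.2: the cube is present — its section is the full 9.5×4 rectangle (area 38.00 mm²); the cube at (-0.5, 7) does not reach this height (z outside [11.5, 24.5]); the cube at (-4, -4) (footprint 11.5×5) is included at this height (area 57.50 mm²); the cube at (-0.5, -1) is present — its section is the full 6.5×18.5 rectangle (area 120.25 mm²); Merging all regions: the regions partially overlap — summed areas 215.75 mm² minus the doubly-counted overlap 38.50 mm² gives 177.25 mm² — area = 177.25 mm². Checking containment: at z = 10.2 the cross-section extends beyond the z = 3.24 cross-section by about 43.00 mm².

part overhangs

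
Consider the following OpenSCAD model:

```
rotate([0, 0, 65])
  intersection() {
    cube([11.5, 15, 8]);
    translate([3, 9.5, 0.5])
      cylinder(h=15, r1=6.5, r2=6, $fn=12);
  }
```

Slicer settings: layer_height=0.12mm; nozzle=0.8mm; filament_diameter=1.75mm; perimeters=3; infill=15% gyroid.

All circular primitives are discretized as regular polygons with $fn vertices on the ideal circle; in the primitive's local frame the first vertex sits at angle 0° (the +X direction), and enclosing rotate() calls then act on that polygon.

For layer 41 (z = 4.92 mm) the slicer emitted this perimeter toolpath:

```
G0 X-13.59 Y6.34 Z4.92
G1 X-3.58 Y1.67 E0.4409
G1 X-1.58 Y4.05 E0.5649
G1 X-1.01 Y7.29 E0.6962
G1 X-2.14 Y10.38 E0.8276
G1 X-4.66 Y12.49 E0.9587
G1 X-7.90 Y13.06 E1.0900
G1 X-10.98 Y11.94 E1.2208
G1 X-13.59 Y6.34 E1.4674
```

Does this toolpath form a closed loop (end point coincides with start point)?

yes

Start point (G0): (-13.59, 6.34). End point (last G1): the path returns to the start — closed.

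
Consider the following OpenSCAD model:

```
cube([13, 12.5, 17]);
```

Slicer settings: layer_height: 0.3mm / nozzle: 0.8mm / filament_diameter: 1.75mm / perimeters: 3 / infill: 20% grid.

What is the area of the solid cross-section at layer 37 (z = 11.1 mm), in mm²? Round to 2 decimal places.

162.50 mm²

At z = 11.1 mm: the cube is present — its section is the full 13×12.5 rectangle (area 162.50 mm²). Overall, the cross-section is a single solid region. Net area = 162.50 mm².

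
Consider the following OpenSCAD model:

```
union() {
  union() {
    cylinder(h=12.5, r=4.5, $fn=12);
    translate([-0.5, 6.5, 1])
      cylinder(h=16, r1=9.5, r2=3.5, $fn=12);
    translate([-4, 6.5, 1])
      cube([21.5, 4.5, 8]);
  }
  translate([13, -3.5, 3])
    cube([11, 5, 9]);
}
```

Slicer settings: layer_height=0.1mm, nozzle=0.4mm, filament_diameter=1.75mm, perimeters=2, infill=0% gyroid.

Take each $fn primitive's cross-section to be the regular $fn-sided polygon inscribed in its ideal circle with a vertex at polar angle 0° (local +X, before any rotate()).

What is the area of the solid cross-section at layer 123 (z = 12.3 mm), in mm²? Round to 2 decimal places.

129.37 mm²

At z = 12.3 mm: the r=4.5 cylinder gives a regular 12-gon of circumradius 4.5 (constant along its height) (area = (12/2)·4.500²·sin(360°/12) = 60.75 mm²); the cone at (-0.5, 6.5) contributes a regular 12-gon of circumradius 5.262 (interpolated between r1=9.5 and r2=3.5 at t=0.706) (area = (12/2)·5.262²·sin(360°/12) = 83.08 mm²); the cube at (-4, 6.5) is absent (z outside [1, 9]); Taking the union: the regions partially overlap — summed areas 143.83 mm² minus the doubly-counted overlap 14.46 mm² gives 129.37 mm² — area = 129.37 mm²; the cube at (13, -3.5) is not intersected at this z (z outside [3, 12]); Taking the union: only that combined region is present, so the union is just that shape — area = 129.37 mm². Overall, the cross-section is a single solid region. Net area = 129.37 mm².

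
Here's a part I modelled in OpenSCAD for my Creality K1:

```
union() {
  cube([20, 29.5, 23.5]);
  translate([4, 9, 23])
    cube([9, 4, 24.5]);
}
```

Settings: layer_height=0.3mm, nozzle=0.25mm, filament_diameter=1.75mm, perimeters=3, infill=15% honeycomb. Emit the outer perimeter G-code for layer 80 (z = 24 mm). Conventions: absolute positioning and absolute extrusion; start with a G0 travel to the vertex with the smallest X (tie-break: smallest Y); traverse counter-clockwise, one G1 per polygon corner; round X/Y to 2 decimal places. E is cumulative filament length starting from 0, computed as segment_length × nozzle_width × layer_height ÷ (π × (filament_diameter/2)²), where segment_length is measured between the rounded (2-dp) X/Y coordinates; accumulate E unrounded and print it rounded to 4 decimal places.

G0 X4.00 Y9.00 Z24.00
G1 X13.00 Y9.00 E0.2806
G1 X13.00 Y13.00 E0.4054
G1 X4.00 Y13.00 E0.6860
G1 X4.00 Y9.00 E0.8107

At z = 24 mm: the cube is not intersected at this z (z outside [0, 23.5]); the cube at (4, 9) (footprint 9×4) is included at this height; Combining (union): only the 9×4 cube at (4, 9) is present, so the union is just that shape — 1 connected region. The outline is a single polygon with 4 vertices. Extrusion per mm of travel: 0.25 × 0.3 / (π × 0.875²) = 0.031181. Accumulating E over each segment gives final E = 0.8107.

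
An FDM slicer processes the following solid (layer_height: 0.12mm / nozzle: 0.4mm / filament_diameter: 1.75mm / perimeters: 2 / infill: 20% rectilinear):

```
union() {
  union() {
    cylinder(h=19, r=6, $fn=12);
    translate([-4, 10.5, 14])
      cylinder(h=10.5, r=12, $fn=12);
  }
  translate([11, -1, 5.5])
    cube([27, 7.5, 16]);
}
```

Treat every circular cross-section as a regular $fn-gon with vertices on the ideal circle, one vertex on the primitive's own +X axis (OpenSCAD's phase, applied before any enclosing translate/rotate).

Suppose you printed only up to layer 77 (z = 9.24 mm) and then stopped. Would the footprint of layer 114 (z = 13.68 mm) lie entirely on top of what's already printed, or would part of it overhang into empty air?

Compare the two slices. At z = 9.24: the r=6 cylinder contributes a regular 12-gon of circumradius 6 (area = (12/2)·6.000²·sin(360°/12) = 108.00 mm²); the cylinder at (-4, 10.5) is not intersected at this z (z outside [14, 24.5]); Combining (union): only the r=6 cylinder is present, so the union is just that shape — area = 108.00 mm²; the cube at (11, -1) is present — its section is the full 27×7.5 rectangle (area 202.50 mm²); Combining (union): the 2 present regions are separate (no shared area or edge), so areas and boundary lengths simply add and each stays a separate island — area = 310.50 mm². At z = 13.68: the r=6 cylinder contributes a regular 12-gon of circumradius 6 (area = (12/2)·6.000²·sin(360°/12) = 108.00 mm²); the cylinder at (-4, 10.5) does not reach this height (z outside [14, 24.5]); Taking the union: only the r=6 cylinder is present, so the union is just that shape — area = 108.00 mm²; the cube at (11, -1) (footprint 27×7.5) is included at this height (area 202.50 mm²); Merging all regions: the 2 present regions are separate (no shared area or edge), so areas and boundary lengths simply add and each stays a separate island — area = 310.50 mm². Checking containment: the cross-section at z = 13.68 is a subset of the cross-section at z = 9.24.

entirely on top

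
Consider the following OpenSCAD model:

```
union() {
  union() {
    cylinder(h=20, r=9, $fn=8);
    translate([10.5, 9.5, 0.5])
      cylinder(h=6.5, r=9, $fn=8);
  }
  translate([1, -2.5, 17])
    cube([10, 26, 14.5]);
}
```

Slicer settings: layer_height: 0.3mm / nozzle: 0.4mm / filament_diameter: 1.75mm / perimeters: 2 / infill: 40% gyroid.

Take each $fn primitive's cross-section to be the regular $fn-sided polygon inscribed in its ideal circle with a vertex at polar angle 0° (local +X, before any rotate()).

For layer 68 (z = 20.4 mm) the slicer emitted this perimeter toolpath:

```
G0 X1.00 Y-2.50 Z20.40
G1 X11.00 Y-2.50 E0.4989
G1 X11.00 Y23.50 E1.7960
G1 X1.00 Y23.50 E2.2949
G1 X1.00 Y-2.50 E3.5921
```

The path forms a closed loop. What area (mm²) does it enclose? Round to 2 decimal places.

260.00 mm²

Apply the shoelace formula to the sequence of (X, Y) vertices; enclosed area = 260.00 mm².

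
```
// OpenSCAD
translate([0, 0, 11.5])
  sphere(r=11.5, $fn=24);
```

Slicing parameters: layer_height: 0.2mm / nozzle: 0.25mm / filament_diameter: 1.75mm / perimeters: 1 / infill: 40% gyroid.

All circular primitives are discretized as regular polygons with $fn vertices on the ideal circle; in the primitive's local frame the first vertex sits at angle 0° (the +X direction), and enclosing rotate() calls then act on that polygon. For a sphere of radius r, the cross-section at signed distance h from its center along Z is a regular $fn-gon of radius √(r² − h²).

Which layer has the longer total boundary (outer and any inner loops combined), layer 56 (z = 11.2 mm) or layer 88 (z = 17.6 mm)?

layer 56 (z = 11.2 mm)

Layer 56 (z = 11.2): the r=11.5 sphere contributes a regular 24-gon of circumradius √(11.5²−0.3²) = 11.496 (perimeter = 2·24·11.496·sin(180°/24) = 72.03 mm). So its perimeter = 72.03 mm. Layer 88 (z = 17.6): the r=11.5 sphere contributes a regular 24-gon of circumradius √(11.5²−6.1²) = 9.749 (perimeter = 2·24·9.749·sin(180°/24) = 61.08 mm). So its perimeter = 61.08 mm. Layer 56 is larger (72.03 vs 61.08 mm).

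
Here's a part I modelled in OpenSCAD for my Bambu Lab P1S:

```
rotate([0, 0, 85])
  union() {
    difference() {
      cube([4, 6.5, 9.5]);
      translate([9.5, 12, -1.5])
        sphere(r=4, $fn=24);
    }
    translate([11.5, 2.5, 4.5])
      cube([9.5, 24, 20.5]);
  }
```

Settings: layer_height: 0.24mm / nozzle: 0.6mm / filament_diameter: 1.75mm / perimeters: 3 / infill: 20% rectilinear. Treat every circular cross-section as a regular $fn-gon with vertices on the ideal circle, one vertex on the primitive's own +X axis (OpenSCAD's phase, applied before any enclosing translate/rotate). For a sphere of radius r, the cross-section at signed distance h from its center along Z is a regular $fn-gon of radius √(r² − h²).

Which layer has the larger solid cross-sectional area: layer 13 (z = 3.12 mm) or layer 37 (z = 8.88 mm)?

layer 37 (z = 8.88 mm)

Layer 13 (z = 3.12): the cube is present — its section is the full 4×6.5 rectangle (area 26.00 mm²); the sphere at (9.5, 12) is absent (|z−center|=4.620 > r=4); Taking the first minus the rest: none of the subtracted shapes is present at this height, so the 4×6.5 cube is unchanged — area = 26.00 mm²; the cube at (11.5, 2.5) is absent (z outside [4.5, 25]); Merging all regions: only the result so far is present, so the union is just that shape — area = 26.00 mm²; (whole slice rotated 85° about Z — lengths, areas and connectivity unchanged). So its area = 26.00 mm². Layer 37 (z = 8.88): the cube is present — its section is the full 4×6.5 rectangle (area 26.00 mm²); the sphere at (9.5, 12) is absent (|z−center|=10.380 > r=4); After the difference (first − rest): none of the subtracted shapes is present at this height, so the 4×6.5 cube is unchanged — area = 26.00 mm²; the cube at (11.5, 2.5) is present — its section is the full 9.5×24 rectangle (area 228.00 mm²); Merging all regions: the 2 present regions are separate (no shared area or edge), so areas and boundary lengths simply add and each stays a separate island — area = 254.00 mm²; (rotated 85° about Z; rotation is an isometry so areas/perimeters/island counts are preserved). So its area = 254.00 mm². Layer 37 is larger (254.00 vs 26.00 mm²).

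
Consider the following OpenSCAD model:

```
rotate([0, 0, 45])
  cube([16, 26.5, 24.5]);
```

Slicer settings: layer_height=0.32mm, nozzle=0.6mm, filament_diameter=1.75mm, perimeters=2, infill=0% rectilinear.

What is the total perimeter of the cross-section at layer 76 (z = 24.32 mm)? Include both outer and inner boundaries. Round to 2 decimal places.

85.00 mm

At z = 24.32 mm: the cube is present — its section is the full 16×26.5 rectangle (perimeter 85.00 mm); (whole slice rotated 45° about Z — lengths, areas and connectivity unchanged). Overall, the cross-section is a single solid region. Total boundary length (outer) = 85.00 mm.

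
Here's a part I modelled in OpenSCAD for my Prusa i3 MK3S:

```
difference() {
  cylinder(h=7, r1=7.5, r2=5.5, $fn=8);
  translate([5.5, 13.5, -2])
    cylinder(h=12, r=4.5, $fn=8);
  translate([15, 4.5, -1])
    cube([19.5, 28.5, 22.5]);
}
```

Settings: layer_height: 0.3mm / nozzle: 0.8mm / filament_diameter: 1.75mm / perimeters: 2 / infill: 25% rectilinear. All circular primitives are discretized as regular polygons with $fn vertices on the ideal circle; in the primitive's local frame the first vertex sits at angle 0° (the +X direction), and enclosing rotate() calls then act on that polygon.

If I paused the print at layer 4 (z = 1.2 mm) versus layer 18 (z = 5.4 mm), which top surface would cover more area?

Layer 4 (z = 1.2): the cone (r1=7.5→r2=5.5) has section circumradius 7.157 here — a regular 8-gon (area = (8/2)·7.157²·sin(360°/8) = 144.89 mm²); the r=4.5 cylinder at (5.5, 13.5) gives a regular 8-gon of circumradius 4.5 (constant along its height) (area = (8/2)·4.500²·sin(360°/8) = 57.28 mm²); the cube at (15, 4.5) is present — its section is the full 19.5×28.5 rectangle (area 555.75 mm²); Subtracting the remaining from the first: starting from the cone (144.89 mm²), the r=4.5 cylinder at (5.5, 13.5) misses the remaining region (no effect); the 19.5×28.5 cube at (15, 4.5) misses the remaining region (no effect) — area = 144.89 mm². So its area = 144.89 mm². Layer 18 (z = 5.4): the cone (r1=7.5→r2=5.5) has section circumradius 5.957 here — a regular 8-gon (area = (8/2)·5.957²·sin(360°/8) = 100.37 mm²); the r=4.5 cylinder at (5.5, 13.5) gives a regular 8-gon of circumradius 4.5 (constant along its height) (area = (8/2)·4.500²·sin(360°/8) = 57.28 mm²); the cube at (15, 4.5) (footprint 19.5×28.5) is included at this height (area 555.75 mm²); Taking the first minus the rest: starting from the cone (100.37 mm²), the r=4.5 cylinder at (5.5, 13.5) misses the remaining region (no effect); the 19.5×28.5 cube at (15, 4.5) misses the remaining region (no effect) — area = 100.37 mm². So its area = 100.37 mm². Layer 4 is larger (144.89 vs 100.37 mm²).

layer 4 (z = 1.2 mm)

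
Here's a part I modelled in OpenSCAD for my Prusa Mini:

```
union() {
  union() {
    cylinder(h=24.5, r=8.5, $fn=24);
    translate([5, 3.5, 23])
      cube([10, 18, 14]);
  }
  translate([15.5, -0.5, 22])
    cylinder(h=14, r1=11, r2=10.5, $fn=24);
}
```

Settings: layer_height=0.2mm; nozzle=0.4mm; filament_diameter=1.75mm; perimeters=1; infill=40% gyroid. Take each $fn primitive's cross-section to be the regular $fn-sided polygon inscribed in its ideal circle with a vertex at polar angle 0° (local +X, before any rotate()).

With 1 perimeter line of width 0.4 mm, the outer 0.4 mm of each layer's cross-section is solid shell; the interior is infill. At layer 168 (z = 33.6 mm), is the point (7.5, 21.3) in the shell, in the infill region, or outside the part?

At z = 33.6 mm: the cylinder is absent (z outside [0, 24.5]); the cube at (5, 3.5) is present — its section is the full 10×18 rectangle; Taking the union: only the 10×18 cube at (5, 3.5) is present, so the union is just that shape — 1 connected region; the cone at (15.5, -0.5): at t=0.829 of its height the radius interpolates to r₁+(r₂−r₁)t = 10.586, giving a regular 24-gon of that circumradius; Merging all regions: the regions partially overlap (shared area 42.67 mm²), so overlapping operands fuse into one piece — 1 connected region. Overall, the cross-section is a single solid region. The nearest boundary edge runs (5.00, 21.50)→(15.00, 21.50); distance from the point to it = 0.20 mm. The point is inside the cross-section, 0.20 mm from the nearest boundary — within the 0.4 mm shell band (1 × 0.4).

shell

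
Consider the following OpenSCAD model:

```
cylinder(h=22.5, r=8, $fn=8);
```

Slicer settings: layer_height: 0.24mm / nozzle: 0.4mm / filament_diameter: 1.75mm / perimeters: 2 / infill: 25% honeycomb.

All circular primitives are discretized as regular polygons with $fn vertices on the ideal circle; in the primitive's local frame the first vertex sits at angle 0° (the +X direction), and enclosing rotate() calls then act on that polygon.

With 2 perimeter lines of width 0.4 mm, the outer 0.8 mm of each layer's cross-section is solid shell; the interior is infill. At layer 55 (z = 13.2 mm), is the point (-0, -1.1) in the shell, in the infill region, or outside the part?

At z = 13.2 mm: the r=8 cylinder contributes a regular 8-gon of circumradius 8. Overall, the cross-section is a single solid region. The nearest boundary edge runs (-0.00, -8.00)→(5.66, -5.66); distance from the point to it = 6.37 mm. The point is inside the cross-section and 6.37 mm from the nearest boundary — more than the 0.8 mm shell width (2 × 0.4), so it's in the infill interior.

infill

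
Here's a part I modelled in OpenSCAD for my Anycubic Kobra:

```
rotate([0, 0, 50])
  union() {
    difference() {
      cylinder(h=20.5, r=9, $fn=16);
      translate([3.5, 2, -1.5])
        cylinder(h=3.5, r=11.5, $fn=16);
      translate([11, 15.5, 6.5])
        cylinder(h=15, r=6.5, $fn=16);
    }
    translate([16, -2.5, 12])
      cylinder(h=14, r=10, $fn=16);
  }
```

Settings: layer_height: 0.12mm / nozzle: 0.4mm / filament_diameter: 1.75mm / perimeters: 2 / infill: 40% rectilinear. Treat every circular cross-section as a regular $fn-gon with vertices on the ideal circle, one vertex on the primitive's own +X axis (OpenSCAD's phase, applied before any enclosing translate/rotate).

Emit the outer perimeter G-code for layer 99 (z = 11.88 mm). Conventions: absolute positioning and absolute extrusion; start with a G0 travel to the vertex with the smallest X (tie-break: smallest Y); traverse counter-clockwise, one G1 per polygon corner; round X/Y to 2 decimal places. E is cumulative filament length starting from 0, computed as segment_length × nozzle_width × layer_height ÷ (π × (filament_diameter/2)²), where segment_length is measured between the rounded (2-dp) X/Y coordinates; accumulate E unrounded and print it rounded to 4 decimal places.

G0 X-8.97 Y-0.78 Z11.88
G1 X-7.98 Y-4.16 E0.0703
G1 X-5.79 Y-6.89 E0.1401
G1 X-2.71 Y-8.58 E0.2102
G1 X0.78 Y-8.97 E0.2803
G1 X4.16 Y-7.98 E0.3506
G1 X6.89 Y-5.79 E0.4204
G1 X8.58 Y-2.71 E0.4906
G1 X8.97 Y0.78 E0.5606
G1 X7.98 Y4.16 E0.6309
G1 X5.79 Y6.89 E0.7008
G1 X2.71 Y8.58 E0.7709
G1 X-0.78 Y8.97 E0.8410
G1 X-4.16 Y7.98 E0.9112
G1 X-6.89 Y5.79 E0.9811
G1 X-8.58 Y2.71 E1.0512
G1 X-8.97 Y-0.78 E1.1213

At z = 11.88 mm: the r=9 cylinder contributes a regular 16-gon of circumradius 9; the cylinder at (3.5, 2) does not reach this height (z outside [-1.5, 2]); the r=6.5 cylinder at (11, 15.5) gives a regular 16-gon of circumradius 6.5 (constant along its height); Taking the first minus the rest: starting from the r=9 cylinder, the r=6.5 cylinder at (11, 15.5) misses the remaining region (no effect) — 1 connected region; the cylinder at (16, -2.5) is not intersected at this z (z outside [12, 26]); Taking the union: only the result so far is present, so the union is just that shape — 1 connected region; (whole slice rotated 50° about Z — lengths, areas and connectivity unchanged). The outline is a single polygon with 16 vertices. Extrusion per mm of travel: 0.4 × 0.12 / (π × 0.875²) = 0.019956. Accumulating E over each segment gives final E = 1.1213.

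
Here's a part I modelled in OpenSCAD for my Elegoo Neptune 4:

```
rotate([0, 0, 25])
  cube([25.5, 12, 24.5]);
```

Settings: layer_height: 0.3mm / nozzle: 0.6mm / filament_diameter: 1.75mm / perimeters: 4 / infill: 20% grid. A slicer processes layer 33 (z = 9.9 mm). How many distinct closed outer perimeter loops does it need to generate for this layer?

At z = 9.9 mm: the cube is present — its section is the full 25.5×12 rectangle; (whole slice rotated 25° about Z — lengths, areas and connectivity unchanged). The result has 1 disconnected region.

1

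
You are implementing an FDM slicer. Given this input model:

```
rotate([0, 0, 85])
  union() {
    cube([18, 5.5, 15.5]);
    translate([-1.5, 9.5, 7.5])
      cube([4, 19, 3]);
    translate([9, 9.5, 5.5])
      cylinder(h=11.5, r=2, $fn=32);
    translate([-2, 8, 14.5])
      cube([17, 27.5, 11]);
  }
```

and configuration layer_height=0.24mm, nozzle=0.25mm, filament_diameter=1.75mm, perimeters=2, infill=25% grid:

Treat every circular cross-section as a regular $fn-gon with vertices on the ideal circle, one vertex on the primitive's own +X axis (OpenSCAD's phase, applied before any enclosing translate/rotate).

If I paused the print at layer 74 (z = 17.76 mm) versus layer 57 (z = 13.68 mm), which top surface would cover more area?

layer 74 (z = 17.76 mm)

Layer 74 (z = 17.76): the cube does not reach this height (z outside [0, 15.5]); the cube at (-1.5, 9.5) does not reach this height (z outside [7.5, 10.5]); the cylinder at (9, 9.5) is absent (z outside [5.5, 17]); the cube at (-2, 8) is present — its section is the full 17×27.5 rectangle (area 467.50 mm²); Merging all regions: only the 17×27.5 cube at (-2, 8) is present, so the union is just that shape — area = 467.50 mm²; (rotated 85° about Z; rotation is an isometry so areas/perimeters/island counts are preserved). So its area = 467.50 mm². Layer 57 (z = 13.68): the cube is present — its section is the full 18×5.5 rectangle (area 99.00 mm²); the cube at (-1.5, 9.5) does not reach this height (z outside [7.5, 10.5]); the r=2 cylinder at (9, 9.5) contributes a regular 32-gon of circumradius 2 (area = (32/2)·2.000²·sin(360°/32) = 12.49 mm²); the cube at (-2, 8) is absent (z outside [14.5, 25.5]); Merging all regions: the 2 present regions are separate (no shared area or edge), so areas and boundary lengths simply add and each stays a separate island — area = 111.49 mm²; (rotated 85° about Z; rotation is an isometry so areas/perimeters/island counts are preserved). So its area = 111.49 mm². Layer 74 is larger (467.50 vs 111.49 mm²).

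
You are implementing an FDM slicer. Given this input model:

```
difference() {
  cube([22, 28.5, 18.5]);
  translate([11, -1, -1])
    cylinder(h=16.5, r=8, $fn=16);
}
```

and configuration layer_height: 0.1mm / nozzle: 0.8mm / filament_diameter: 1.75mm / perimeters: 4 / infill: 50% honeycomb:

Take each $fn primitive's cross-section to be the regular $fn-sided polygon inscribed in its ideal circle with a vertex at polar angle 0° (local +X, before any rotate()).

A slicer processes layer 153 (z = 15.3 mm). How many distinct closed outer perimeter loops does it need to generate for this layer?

1

At z = 15.3 mm: the cube (footprint 22×28.5) is included at this height; the cylinder at (11, -1): section is a regular 16-gon, circumradius r=8; Taking the first minus the rest: starting from the 22×28.5 cube, the r=8 cylinder at (11, -1) partially overlaps it — only the 82.17 mm² overlap (of its 195.93 mm²) is removed, clipping the outline — 1 connected region. The result has 1 disconnected region.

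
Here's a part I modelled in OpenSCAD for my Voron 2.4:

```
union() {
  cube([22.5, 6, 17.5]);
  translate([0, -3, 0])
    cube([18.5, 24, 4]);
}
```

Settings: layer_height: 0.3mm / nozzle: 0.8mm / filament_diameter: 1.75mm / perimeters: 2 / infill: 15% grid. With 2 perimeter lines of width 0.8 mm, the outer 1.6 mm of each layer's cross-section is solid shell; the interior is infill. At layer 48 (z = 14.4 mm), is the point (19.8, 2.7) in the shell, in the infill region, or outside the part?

infill

At z = 14.4 mm: the 22.5×6 cube contributes its full rectangle; the cube at (0, -3) does not reach this height (z outside [0, 4]); Combining (union): only the 22.5×6 cube is present, so the union is just that shape — 1 connected region. Overall, the cross-section is a single solid region. The nearest boundary edge runs (22.50, 0.00)→(22.50, 6.00); distance from the point to it = 2.70 mm. The point is inside the cross-section and 2.70 mm from the nearest boundary — more than the 1.6 mm shell width (2 × 0.8), so it's in the infill interior.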